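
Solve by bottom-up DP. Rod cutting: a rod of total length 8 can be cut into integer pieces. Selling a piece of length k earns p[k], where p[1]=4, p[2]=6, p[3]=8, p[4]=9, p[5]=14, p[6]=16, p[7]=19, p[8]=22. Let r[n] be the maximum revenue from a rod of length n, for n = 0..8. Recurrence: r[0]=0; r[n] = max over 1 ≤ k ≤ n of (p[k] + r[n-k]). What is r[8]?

32

   n    0    1    2    3    4    5    6    7    8
r[n]    0    4    8   12   16   20   24   28   32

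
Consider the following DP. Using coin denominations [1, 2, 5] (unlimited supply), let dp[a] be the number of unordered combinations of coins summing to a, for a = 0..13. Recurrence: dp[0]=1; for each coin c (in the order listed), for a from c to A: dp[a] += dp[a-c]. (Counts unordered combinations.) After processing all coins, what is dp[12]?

13

after  coin     0     1     2     3     4     5     6     7     8     9    10    11    12    13
          1     1     1     1     1     1     1     1     1     1     1     1     1     1     1
          2     1     1     2     2     3     3     4     4     5     5     6     6     7     7
          5     1     1     2     2     3     4     5     6     7     8    10    11    13    14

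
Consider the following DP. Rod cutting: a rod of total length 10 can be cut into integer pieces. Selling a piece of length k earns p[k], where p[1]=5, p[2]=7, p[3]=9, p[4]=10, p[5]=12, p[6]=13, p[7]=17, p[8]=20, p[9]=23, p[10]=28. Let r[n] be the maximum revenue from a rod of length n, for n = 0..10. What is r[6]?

   n    0    1    2    3    4    5    6    7    8    9   10
r[n]    0    5   10   15   20   25   30   35   40   45   50

30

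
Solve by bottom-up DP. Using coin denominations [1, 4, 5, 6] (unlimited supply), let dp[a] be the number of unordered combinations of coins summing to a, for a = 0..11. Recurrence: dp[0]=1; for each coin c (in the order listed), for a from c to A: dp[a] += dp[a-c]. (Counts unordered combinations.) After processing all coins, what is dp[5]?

after  coin     0     1     2     3     4     5     6     7     8     9    10    11
          1     1     1     1     1     1     1     1     1     1     1     1     1
          4     1     1     1     1     2     2     2     2     3     3     3     3
          5     1     1     1     1     2     3     3     3     4     5     6     6
          6     1     1     1     1     2     3     4     4     5     6     8     9

3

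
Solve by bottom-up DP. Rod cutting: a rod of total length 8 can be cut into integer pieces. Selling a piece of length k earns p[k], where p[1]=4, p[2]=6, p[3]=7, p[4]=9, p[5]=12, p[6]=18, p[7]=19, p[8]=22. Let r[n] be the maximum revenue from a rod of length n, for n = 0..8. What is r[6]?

24

   n    0    1    2    3    4    5    6    7    8
r[n]    0    4    8   12   16   20   24   28   32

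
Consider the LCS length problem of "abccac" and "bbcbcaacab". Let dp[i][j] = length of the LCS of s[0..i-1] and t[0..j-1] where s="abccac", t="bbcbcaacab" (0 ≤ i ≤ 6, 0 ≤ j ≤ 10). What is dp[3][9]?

2

   ''  b  b  c  b  c  a  a  c  a  b
''  0  0  0  0  0  0  0  0  0  0  0
 a  0  0  0  0  0  0  1  1  1  1  1
 b  0  1  1  1  1  1  1  1  1  1  2
 c  0  1  1  2  2  2  2  2  2  2  2
 c  0  1  1  2  2  3  3  3  3  3  3
 a  0  1  1  2  2  3  4  4  4  4  4
 c  0  1  1  2  2  3  4  4  5  5  5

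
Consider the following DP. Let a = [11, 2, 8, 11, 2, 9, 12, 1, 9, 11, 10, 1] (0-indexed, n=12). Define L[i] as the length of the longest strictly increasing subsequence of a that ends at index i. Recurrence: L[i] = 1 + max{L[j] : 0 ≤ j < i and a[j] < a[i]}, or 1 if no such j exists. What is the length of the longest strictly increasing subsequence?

4

   i    0    1    2    3    4    5    6    7    8    9   10   11
a[i]   11    2    8   11    2    9   12    1    9   11   10    1
L[i]    1    1    2    3    1    3    4    1    3    4    4    1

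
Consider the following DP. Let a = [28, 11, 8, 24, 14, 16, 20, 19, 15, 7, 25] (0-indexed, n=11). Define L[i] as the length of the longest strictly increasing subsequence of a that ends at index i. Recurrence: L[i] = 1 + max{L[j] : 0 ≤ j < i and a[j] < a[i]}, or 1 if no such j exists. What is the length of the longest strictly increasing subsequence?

5

   i    0    1    2    3    4    5    6    7    8    9   10
a[i]   28   11    8   24   14   16   20   19   15    7   25
L[i]    1    1    1    2    2    3    4    4    3    1    5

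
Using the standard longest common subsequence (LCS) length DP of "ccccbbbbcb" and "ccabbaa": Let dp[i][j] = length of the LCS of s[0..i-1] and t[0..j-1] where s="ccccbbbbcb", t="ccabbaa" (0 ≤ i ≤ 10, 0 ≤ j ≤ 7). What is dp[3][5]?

2

   ''  c  c  a  b  b  a  a
''  0  0  0  0  0  0  0  0
 c  0  1  1  1  1  1  1  1
 c  0  1  2  2  2  2  2  2
 c  0  1  2  2  2  2  2  2
 c  0  1  2  2  2  2  2  2
 b  0  1  2  2  3  3  3  3
 b  0  1  2  2  3  4  4  4
 b  0  1  2  2  3  4  4  4
 b  0  1  2  2  3  4  4  4
 c  0  1  2  2  3  4  4  4
 b  0  1  2  2  3  4  4  4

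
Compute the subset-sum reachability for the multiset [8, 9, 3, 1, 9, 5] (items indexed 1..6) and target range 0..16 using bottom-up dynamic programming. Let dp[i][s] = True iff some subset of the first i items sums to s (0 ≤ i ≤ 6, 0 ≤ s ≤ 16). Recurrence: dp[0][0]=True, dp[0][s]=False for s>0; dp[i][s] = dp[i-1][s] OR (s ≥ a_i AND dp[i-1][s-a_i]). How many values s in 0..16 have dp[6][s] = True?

15

i\s   0   1   2   3   4   5   6   7   8   9  10  11  12  13  14  15  16
  0   T   F   F   F   F   F   F   F   F   F   F   F   F   F   F   F   F
  1   T   F   F   F   F   F   F   F   T   F   F   F   F   F   F   F   F
  2   T   F   F   F   F   F   F   F   T   T   F   F   F   F   F   F   F
  3   T   F   F   T   F   F   F   F   T   T   F   T   T   F   F   F   F
  4   T   T   F   T   T   F   F   F   T   T   T   T   T   T   F   F   F
  5   T   T   F   T   T   F   F   F   T   T   T   T   T   T   F   F   F
  6   T   T   F   T   T   T   T   F   T   T   T   T   T   T   T   T   T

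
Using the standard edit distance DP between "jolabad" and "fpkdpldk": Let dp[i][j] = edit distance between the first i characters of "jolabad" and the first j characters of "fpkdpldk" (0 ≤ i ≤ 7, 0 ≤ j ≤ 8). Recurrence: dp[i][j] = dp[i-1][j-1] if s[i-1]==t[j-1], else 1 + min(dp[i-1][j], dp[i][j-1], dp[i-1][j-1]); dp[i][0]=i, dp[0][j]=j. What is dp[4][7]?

6

   ''  f  p  k  d  p  l  d  k
''  0  1  2  3  4  5  6  7  8
 j  1  1  2  3  4  5  6  7  8
 o  2  2  2  3  4  5  6  7  8
 l  3  3  3  3  4  5  5  6  7
 a  4  4  4  4  4  5  6  6  7
 b  5  5  5  5  5  5  6  7  7
 a  6  6  6  6  6  6  6  7  8
 d  7  7  7  7  6  7  7  6  7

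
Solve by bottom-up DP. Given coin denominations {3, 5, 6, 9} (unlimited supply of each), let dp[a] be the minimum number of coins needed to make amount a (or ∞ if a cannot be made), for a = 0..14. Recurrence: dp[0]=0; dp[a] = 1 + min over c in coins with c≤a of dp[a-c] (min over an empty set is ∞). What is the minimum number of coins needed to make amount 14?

 a  0  1  2  3  4  5  6  7  8  9 10 11 12 13 14
dp  0  -  -  1  -  1  1  -  2  1  2  2  2  3  2
(- denotes ∞ / unreachable)

2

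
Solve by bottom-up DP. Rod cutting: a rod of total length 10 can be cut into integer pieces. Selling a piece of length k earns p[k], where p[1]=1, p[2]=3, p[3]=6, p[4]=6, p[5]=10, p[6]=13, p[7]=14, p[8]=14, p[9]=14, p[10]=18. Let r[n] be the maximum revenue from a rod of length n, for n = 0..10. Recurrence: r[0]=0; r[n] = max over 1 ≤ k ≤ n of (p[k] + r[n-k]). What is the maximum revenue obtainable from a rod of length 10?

   n    0    1    2    3    4    5    6    7    8    9   10
r[n]    0    1    3    6    7   10   13   14   16   19   20

20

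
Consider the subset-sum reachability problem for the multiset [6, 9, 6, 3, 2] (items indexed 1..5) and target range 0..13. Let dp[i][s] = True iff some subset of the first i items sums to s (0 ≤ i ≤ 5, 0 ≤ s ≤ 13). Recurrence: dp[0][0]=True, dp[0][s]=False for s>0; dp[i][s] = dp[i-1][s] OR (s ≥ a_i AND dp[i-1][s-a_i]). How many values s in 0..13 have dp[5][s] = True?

9

i\s   0   1   2   3   4   5   6   7   8   9  10  11  12  13
  0   T   F   F   F   F   F   F   F   F   F   F   F   F   F
  1   T   F   F   F   F   F   T   F   F   F   F   F   F   F
  2   T   F   F   F   F   F   T   F   F   T   F   F   F   F
  3   T   F   F   F   F   F   T   F   F   T   F   F   T   F
  4   T   F   F   T   F   F   T   F   F   T   F   F   T   F
  5   T   F   T   T   F   T   T   F   T   T   F   T   T   F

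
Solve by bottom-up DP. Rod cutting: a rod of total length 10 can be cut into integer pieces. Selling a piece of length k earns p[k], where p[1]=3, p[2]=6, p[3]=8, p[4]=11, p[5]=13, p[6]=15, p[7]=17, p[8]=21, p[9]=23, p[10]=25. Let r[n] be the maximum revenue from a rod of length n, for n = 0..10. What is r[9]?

27

   n    0    1    2    3    4    5    6    7    8    9   10
r[n]    0    3    6    9   12   15   18   21   24   27   30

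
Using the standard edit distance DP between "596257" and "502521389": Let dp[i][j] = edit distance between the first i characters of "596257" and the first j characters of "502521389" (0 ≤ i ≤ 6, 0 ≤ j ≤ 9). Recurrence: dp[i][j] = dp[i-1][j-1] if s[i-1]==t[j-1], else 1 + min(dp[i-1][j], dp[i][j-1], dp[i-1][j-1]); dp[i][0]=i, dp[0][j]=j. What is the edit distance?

   ''  5  0  2  5  2  1  3  8  9
''  0  1  2  3  4  5  6  7  8  9
 5  1  0  1  2  3  4  5  6  7  8
 9  2  1  1  2  3  4  5  6  7  7
 6  3  2  2  2  3  4  5  6  7  8
 2  4  3  3  2  3  3  4  5  6  7
 5  5  4  4  3  2  3  4  5  6  7
 7  6  5  5  4  3  3  4  5  6  7

7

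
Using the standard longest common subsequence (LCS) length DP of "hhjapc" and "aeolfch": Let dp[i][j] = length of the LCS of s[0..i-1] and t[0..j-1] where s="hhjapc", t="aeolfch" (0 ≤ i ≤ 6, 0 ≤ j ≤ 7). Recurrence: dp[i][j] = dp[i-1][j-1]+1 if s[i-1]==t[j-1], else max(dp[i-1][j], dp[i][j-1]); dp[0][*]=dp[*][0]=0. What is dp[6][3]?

1

   ''  a  e  o  l  f  c  h
''  0  0  0  0  0  0  0  0
 h  0  0  0  0  0  0  0  1
 h  0  0  0  0  0  0  0  1
 j  0  0  0  0  0  0  0  1
 a  0  1  1  1  1  1  1  1
 p  0  1  1  1  1  1  1  1
 c  0  1  1  1  1  1  2  2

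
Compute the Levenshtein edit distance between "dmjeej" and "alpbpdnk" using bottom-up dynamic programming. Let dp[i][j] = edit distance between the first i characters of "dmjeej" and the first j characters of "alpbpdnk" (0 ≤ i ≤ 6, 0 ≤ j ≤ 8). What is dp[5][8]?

   ''  a  l  p  b  p  d  n  k
''  0  1  2  3  4  5  6  7  8
 d  1  1  2  3  4  5  5  6  7
 m  2  2  2  3  4  5  6  6  7
 j  3  3  3  3  4  5  6  7  7
 e  4  4  4  4  4  5  6  7  8
 e  5  5  5  5  5  5  6  7  8
 j  6  6  6  6  6  6  6  7  8

8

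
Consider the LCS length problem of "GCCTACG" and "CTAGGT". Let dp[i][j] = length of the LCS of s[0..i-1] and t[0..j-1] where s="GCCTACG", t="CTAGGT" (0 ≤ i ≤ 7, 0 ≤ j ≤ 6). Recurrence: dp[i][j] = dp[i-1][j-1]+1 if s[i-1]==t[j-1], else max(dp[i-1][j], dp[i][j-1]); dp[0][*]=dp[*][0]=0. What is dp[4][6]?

2

   ''  C  T  A  G  G  T
''  0  0  0  0  0  0  0
 G  0  0  0  0  1  1  1
 C  0  1  1  1  1  1  1
 C  0  1  1  1  1  1  1
 T  0  1  2  2  2  2  2
 A  0  1  2  3  3  3  3
 C  0  1  2  3  3  3  3
 G  0  1  2  3  4  4  4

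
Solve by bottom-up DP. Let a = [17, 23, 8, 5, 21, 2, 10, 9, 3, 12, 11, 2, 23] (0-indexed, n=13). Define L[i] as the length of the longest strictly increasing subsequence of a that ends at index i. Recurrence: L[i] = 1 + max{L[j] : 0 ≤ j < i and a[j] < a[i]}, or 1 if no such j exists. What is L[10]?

   i    0    1    2    3    4    5    6    7    8    9   10   11   12
a[i]   17   23    8    5   21    2   10    9    3   12   11    2   23
L[i]    1    2    1    1    2    1    2    2    2    3    3    1    4

3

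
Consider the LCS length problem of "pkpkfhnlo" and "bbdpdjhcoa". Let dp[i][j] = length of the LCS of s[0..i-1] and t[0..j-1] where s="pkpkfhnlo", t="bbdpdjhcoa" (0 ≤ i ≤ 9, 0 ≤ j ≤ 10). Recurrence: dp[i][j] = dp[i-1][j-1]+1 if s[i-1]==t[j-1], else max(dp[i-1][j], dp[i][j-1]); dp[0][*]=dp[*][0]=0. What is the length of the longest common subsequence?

3

   ''  b  b  d  p  d  j  h  c  o  a
''  0  0  0  0  0  0  0  0  0  0  0
 p  0  0  0  0  1  1  1  1  1  1  1
 k  0  0  0  0  1  1  1  1  1  1  1
 p  0  0  0  0  1  1  1  1  1  1  1
 k  0  0  0  0  1  1  1  1  1  1  1
 f  0  0  0  0  1  1  1  1  1  1  1
 h  0  0  0  0  1  1  1  2  2  2  2
 n  0  0  0  0  1  1  1  2  2  2  2
 l  0  0  0  0  1  1  1  2  2  2  2
 o  0  0  0  0  1  1  1  2  2  3  3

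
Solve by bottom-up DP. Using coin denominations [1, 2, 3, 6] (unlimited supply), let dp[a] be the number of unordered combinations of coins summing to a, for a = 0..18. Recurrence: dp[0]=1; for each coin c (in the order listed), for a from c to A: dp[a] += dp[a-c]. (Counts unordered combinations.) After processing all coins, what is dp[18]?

64

after  coin     0     1     2     3     4     5     6     7     8     9    10    11    12    13    14    15    16    17    18
          1     1     1     1     1     1     1     1     1     1     1     1     1     1     1     1     1     1     1     1
          2     1     1     2     2     3     3     4     4     5     5     6     6     7     7     8     8     9     9    10
          3     1     1     2     3     4     5     7     8    10    12    14    16    19    21    24    27    30    33    37
          6     1     1     2     3     4     5     8     9    12    15    18    21    27    30    36    42    48    54    64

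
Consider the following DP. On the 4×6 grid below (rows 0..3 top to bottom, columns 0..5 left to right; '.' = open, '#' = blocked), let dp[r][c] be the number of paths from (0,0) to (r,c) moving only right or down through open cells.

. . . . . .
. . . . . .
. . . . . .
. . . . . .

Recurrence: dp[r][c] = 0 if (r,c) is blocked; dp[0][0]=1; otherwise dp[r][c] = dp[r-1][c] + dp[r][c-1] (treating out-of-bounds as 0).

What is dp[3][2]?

10

r\c   0   1   2   3   4   5
  0   1   1   1   1   1   1
  1   1   2   3   4   5   6
  2   1   3   6  10  15  21
  3   1   4  10  20  35  56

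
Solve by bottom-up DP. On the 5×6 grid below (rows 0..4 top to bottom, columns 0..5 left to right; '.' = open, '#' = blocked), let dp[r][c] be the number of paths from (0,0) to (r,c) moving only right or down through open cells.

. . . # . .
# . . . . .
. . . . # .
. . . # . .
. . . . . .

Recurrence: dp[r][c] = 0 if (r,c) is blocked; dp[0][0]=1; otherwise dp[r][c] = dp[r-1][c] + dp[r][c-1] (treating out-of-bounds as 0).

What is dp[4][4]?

r\c   0   1   2   3   4   5
  0   1   1   1   0   0   0
  1   0   1   2   2   2   2
  2   0   1   3   5   0   2
  3   0   1   4   0   0   2
  4   0   1   5   5   5   7

5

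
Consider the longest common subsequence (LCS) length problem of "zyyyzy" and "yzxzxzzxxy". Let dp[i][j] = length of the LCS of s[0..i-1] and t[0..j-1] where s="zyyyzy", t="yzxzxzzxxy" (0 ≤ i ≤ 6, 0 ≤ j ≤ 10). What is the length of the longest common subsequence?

3

   ''  y  z  x  z  x  z  z  x  x  y
''  0  0  0  0  0  0  0  0  0  0  0
 z  0  0  1  1  1  1  1  1  1  1  1
 y  0  1  1  1  1  1  1  1  1  1  2
 y  0  1  1  1  1  1  1  1  1  1  2
 y  0  1  1  1  1  1  1  1  1  1  2
 z  0  1  2  2  2  2  2  2  2  2  2
 y  0  1  2  2  2  2  2  2  2  2  3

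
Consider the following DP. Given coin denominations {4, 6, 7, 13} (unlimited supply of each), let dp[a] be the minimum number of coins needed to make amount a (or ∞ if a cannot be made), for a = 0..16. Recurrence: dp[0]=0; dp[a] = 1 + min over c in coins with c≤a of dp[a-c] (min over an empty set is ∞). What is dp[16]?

 a  0  1  2  3  4  5  6  7  8  9 10 11 12 13 14 15 16
dp  0  -  -  -  1  -  1  1  2  -  2  2  2  1  2  3  3
(- denotes ∞ / unreachable)

3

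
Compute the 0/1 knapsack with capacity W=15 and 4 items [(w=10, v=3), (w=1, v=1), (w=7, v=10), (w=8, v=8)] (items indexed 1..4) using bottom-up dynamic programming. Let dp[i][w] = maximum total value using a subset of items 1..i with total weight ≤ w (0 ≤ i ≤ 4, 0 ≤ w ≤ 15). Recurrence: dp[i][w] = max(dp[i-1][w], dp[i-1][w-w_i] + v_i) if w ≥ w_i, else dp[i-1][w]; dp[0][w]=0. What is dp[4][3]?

i\w   0   1   2   3   4   5   6   7   8   9  10  11  12  13  14  15
  0   0   0   0   0   0   0   0   0   0   0   0   0   0   0   0   0
  1   0   0   0   0   0   0   0   0   0   0   3   3   3   3   3   3
  2   0   1   1   1   1   1   1   1   1   1   3   4   4   4   4   4
  3   0   1   1   1   1   1   1  10  11  11  11  11  11  11  11  11
  4   0   1   1   1   1   1   1  10  11  11  11  11  11  11  11  18

1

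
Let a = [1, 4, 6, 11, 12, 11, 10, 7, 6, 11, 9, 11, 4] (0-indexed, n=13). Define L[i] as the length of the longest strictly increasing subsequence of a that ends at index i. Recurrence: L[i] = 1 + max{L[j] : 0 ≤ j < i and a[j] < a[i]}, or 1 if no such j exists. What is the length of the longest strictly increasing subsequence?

6

   i    0    1    2    3    4    5    6    7    8    9   10   11   12
a[i]    1    4    6   11   12   11   10    7    6   11    9   11    4
L[i]    1    2    3    4    5    4    4    4    3    5    5    6    2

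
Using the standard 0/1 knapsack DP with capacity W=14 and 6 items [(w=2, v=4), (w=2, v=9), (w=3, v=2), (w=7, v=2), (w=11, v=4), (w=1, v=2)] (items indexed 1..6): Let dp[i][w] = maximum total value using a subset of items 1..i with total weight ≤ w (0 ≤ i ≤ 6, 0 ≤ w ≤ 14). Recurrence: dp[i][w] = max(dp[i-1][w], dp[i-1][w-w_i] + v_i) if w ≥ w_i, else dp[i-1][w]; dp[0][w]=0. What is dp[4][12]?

i\w   0   1   2   3   4   5   6   7   8   9  10  11  12  13  14
  0   0   0   0   0   0   0   0   0   0   0   0   0   0   0   0
  1   0   0   4   4   4   4   4   4   4   4   4   4   4   4   4
  2   0   0   9   9  13  13  13  13  13  13  13  13  13  13  13
  3   0   0   9   9  13  13  13  15  15  15  15  15  15  15  15
  4   0   0   9   9  13  13  13  15  15  15  15  15  15  15  17
  5   0   0   9   9  13  13  13  15  15  15  15  15  15  15  17
  6   0   2   9  11  13  15  15  15  17  17  17  17  17  17  17

15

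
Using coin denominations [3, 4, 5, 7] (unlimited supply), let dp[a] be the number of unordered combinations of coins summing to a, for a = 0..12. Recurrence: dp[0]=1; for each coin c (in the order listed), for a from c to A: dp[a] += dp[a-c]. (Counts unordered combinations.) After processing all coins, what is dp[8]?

2

after  coin     0     1     2     3     4     5     6     7     8     9    10    11    12
          3     1     0     0     1     0     0     1     0     0     1     0     0     1
          4     1     0     0     1     1     0     1     1     1     1     1     1     2
          5     1     0     0     1     1     1     1     1     2     2     2     2     3
          7     1     0     0     1     1     1     1     2     2     2     3     3     4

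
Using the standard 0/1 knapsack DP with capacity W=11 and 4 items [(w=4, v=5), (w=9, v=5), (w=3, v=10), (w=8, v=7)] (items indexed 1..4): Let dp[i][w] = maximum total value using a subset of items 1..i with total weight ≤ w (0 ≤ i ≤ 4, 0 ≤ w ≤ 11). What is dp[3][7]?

i\w   0   1   2   3   4   5   6   7   8   9  10  11
  0   0   0   0   0   0   0   0   0   0   0   0   0
  1   0   0   0   0   5   5   5   5   5   5   5   5
  2   0   0   0   0   5   5   5   5   5   5   5   5
  3   0   0   0  10  10  10  10  15  15  15  15  15
  4   0   0   0  10  10  10  10  15  15  15  15  17

15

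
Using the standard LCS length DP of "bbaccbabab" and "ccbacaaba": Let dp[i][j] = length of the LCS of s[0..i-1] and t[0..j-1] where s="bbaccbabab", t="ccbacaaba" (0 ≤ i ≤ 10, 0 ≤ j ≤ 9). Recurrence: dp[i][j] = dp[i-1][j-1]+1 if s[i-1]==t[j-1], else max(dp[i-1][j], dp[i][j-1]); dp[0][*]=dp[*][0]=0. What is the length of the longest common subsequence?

   ''  c  c  b  a  c  a  a  b  a
''  0  0  0  0  0  0  0  0  0  0
 b  0  0  0  1  1  1  1  1  1  1
 b  0  0  0  1  1  1  1  1  2  2
 a  0  0  0  1  2  2  2  2  2  3
 c  0  1  1  1  2  3  3  3  3  3
 c  0  1  2  2  2  3  3  3  3  3
 b  0  1  2  3  3  3  3  3  4  4
 a  0  1  2  3  4  4  4  4  4  5
 b  0  1  2  3  4  4  4  4  5  5
 a  0  1  2  3  4  4  5  5  5  6
 b  0  1  2  3  4  4  5  5  6  6

6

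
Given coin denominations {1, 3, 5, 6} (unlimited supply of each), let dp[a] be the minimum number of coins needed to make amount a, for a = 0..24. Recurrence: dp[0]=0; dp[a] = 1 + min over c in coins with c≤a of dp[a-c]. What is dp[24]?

4

 a  0  1  2  3  4  5  6  7  8  9 10 11 12 13 14 15 16 17 18 19 20 21 22 23 24
dp  0  1  2  1  2  1  1  2  2  2  2  2  2  3  3  3  3  3  3  4  4  4  4  4  4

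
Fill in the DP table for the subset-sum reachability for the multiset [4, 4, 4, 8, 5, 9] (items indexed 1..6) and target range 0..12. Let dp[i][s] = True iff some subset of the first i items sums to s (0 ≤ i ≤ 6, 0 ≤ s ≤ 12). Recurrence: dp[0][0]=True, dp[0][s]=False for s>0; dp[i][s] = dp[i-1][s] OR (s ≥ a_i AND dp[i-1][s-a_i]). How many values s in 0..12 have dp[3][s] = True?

i\s   0   1   2   3   4   5   6   7   8   9  10  11  12
  0   T   F   F   F   F   F   F   F   F   F   F   F   F
  1   T   F   F   F   T   F   F   F   F   F   F   F   F
  2   T   F   F   F   T   F   F   F   T   F   F   F   F
  3   T   F   F   F   T   F   F   F   T   F   F   F   T
  4   T   F   F   F   T   F   F   F   T   F   F   F   T
  5   T   F   F   F   T   T   F   F   T   T   F   F   T
  6   T   F   F   F   T   T   F   F   T   T   F   F   T

4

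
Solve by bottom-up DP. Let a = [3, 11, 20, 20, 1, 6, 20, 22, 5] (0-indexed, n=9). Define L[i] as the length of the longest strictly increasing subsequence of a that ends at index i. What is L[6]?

   i    0    1    2    3    4    5    6    7    8
a[i]    3   11   20   20    1    6   20   22    5
L[i]    1    2    3    3    1    2    3    4    2

3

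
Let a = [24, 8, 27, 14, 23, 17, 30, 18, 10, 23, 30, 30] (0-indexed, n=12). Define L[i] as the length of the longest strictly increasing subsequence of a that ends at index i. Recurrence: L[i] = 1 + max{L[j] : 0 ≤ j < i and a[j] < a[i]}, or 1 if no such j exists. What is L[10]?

   i    0    1    2    3    4    5    6    7    8    9   10   11
a[i]   24    8   27   14   23   17   30   18   10   23   30   30
L[i]    1    1    2    2    3    3    4    4    2    5    6    6

6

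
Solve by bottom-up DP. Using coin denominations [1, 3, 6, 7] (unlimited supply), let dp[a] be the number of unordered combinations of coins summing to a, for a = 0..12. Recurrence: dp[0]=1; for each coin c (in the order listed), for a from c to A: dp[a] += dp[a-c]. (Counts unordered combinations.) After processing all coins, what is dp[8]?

after  coin     0     1     2     3     4     5     6     7     8     9    10    11    12
          1     1     1     1     1     1     1     1     1     1     1     1     1     1
          3     1     1     1     2     2     2     3     3     3     4     4     4     5
          6     1     1     1     2     2     2     4     4     4     6     6     6     9
          7     1     1     1     2     2     2     4     5     5     7     8     8    11

5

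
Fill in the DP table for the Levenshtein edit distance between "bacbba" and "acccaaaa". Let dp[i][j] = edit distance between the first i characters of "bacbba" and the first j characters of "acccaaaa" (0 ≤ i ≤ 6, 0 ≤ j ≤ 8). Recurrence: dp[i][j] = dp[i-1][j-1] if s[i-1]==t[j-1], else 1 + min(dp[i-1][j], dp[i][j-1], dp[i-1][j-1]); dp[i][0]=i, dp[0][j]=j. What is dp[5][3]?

3

   ''  a  c  c  c  a  a  a  a
''  0  1  2  3  4  5  6  7  8
 b  1  1  2  3  4  5  6  7  8
 a  2  1  2  3  4  4  5  6  7
 c  3  2  1  2  3  4  5  6  7
 b  4  3  2  2  3  4  5  6  7
 b  5  4  3  3  3  4  5  6  7
 a  6  5  4  4  4  3  4  5  6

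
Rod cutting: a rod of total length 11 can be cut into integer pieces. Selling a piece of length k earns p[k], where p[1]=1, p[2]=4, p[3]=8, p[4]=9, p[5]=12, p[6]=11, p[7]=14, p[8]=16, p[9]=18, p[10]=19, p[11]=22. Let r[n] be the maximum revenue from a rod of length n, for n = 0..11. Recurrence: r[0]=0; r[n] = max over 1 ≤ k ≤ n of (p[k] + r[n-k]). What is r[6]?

16

   n    0    1    2    3    4    5    6    7    8    9   10   11
r[n]    0    1    4    8    9   12   16   17   20   24   25   28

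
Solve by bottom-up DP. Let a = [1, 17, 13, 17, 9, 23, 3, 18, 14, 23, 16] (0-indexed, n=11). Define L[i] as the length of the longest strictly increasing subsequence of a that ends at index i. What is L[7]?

4

   i    0    1    2    3    4    5    6    7    8    9   10
a[i]    1   17   13   17    9   23    3   18   14   23   16
L[i]    1    2    2    3    2    4    2    4    3    5    4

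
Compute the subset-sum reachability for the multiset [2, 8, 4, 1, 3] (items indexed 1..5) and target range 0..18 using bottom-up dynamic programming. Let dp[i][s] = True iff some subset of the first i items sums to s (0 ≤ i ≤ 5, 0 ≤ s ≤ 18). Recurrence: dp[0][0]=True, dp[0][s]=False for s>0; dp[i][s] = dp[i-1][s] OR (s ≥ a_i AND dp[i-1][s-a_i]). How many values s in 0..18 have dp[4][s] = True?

16

i\s   0   1   2   3   4   5   6   7   8   9  10  11  12  13  14  15  16  17  18
  0   T   F   F   F   F   F   F   F   F   F   F   F   F   F   F   F   F   F   F
  1   T   F   T   F   F   F   F   F   F   F   F   F   F   F   F   F   F   F   F
  2   T   F   T   F   F   F   F   F   T   F   T   F   F   F   F   F   F   F   F
  3   T   F   T   F   T   F   T   F   T   F   T   F   T   F   T   F   F   F   F
  4   T   T   T   T   T   T   T   T   T   T   T   T   T   T   T   T   F   F   F
  5   T   T   T   T   T   T   T   T   T   T   T   T   T   T   T   T   T   T   T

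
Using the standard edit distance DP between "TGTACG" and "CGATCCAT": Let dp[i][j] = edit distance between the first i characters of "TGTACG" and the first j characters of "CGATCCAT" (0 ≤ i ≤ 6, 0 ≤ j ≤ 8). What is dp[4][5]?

   ''  C  G  A  T  C  C  A  T
''  0  1  2  3  4  5  6  7  8
 T  1  1  2  3  3  4  5  6  7
 G  2  2  1  2  3  4  5  6  7
 T  3  3  2  2  2  3  4  5  6
 A  4  4  3  2  3  3  4  4  5
 C  5  4  4  3  3  3  3  4  5
 G  6  5  4  4  4  4  4  4  5

3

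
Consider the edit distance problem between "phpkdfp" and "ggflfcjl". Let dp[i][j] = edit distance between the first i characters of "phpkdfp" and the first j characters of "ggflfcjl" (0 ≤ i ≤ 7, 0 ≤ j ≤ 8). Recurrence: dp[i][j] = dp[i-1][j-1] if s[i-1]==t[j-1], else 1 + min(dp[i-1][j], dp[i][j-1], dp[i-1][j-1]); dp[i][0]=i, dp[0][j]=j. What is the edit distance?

8

   ''  g  g  f  l  f  c  j  l
''  0  1  2  3  4  5  6  7  8
 p  1  1  2  3  4  5  6  7  8
 h  2  2  2  3  4  5  6  7  8
 p  3  3  3  3  4  5  6  7  8
 k  4  4  4  4  4  5  6  7  8
 d  5  5  5  5  5  5  6  7  8
 f  6  6  6  5  6  5  6  7  8
 p  7  7  7  6  6  6  6  7  8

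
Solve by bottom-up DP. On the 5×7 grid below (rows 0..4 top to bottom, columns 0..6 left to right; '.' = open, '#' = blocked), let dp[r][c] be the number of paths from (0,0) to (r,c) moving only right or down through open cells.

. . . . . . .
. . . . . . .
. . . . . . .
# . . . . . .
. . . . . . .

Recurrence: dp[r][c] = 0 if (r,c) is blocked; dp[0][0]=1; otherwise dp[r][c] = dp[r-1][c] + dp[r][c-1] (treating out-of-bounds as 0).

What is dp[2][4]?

r\c   0   1   2   3   4   5   6
  0   1   1   1   1   1   1   1
  1   1   2   3   4   5   6   7
  2   1   3   6  10  15  21  28
  3   0   3   9  19  34  55  83
  4   0   3  12  31  65 120 203

15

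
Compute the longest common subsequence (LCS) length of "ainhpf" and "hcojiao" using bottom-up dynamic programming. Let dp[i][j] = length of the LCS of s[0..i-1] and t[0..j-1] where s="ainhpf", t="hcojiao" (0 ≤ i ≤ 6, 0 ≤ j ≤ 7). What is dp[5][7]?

1

   ''  h  c  o  j  i  a  o
''  0  0  0  0  0  0  0  0
 a  0  0  0  0  0  0  1  1
 i  0  0  0  0  0  1  1  1
 n  0  0  0  0  0  1  1  1
 h  0  1  1  1  1  1  1  1
 p  0  1  1  1  1  1  1  1
 f  0  1  1  1  1  1  1  1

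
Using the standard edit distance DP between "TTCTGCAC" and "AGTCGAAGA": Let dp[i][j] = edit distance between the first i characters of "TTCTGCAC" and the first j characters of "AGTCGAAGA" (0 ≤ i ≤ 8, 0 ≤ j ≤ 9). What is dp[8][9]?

   ''  A  G  T  C  G  A  A  G  A
''  0  1  2  3  4  5  6  7  8  9
 T  1  1  2  2  3  4  5  6  7  8
 T  2  2  2  2  3  4  5  6  7  8
 C  3  3  3  3  2  3  4  5  6  7
 T  4  4  4  3  3  3  4  5  6  7
 G  5  5  4  4  4  3  4  5  5  6
 C  6  6  5  5  4  4  4  5  6  6
 A  7  6  6  6  5  5  4  4  5  6
 C  8  7  7  7  6  6  5  5  5  6

6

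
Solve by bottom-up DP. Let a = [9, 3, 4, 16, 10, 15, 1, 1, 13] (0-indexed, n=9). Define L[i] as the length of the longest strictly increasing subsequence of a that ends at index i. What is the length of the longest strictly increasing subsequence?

4

   i    0    1    2    3    4    5    6    7    8
a[i]    9    3    4   16   10   15    1    1   13
L[i]    1    1    2    3    3    4    1    1    4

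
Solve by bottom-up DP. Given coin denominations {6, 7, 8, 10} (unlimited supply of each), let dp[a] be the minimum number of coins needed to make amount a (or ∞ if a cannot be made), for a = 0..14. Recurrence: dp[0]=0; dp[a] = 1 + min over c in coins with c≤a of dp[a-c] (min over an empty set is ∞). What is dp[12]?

 a  0  1  2  3  4  5  6  7  8  9 10 11 12 13 14
dp  0  -  -  -  -  -  1  1  1  -  1  -  2  2  2
(- denotes ∞ / unreachable)

2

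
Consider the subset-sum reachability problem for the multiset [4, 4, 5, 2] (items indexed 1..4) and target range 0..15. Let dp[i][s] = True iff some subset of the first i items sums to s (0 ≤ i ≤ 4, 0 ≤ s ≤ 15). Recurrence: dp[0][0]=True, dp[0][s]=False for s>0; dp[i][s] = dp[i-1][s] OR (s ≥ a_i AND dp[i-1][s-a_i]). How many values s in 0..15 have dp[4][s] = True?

12

i\s   0   1   2   3   4   5   6   7   8   9  10  11  12  13  14  15
  0   T   F   F   F   F   F   F   F   F   F   F   F   F   F   F   F
  1   T   F   F   F   T   F   F   F   F   F   F   F   F   F   F   F
  2   T   F   F   F   T   F   F   F   T   F   F   F   F   F   F   F
  3   T   F   F   F   T   T   F   F   T   T   F   F   F   T   F   F
  4   T   F   T   F   T   T   T   T   T   T   T   T   F   T   F   T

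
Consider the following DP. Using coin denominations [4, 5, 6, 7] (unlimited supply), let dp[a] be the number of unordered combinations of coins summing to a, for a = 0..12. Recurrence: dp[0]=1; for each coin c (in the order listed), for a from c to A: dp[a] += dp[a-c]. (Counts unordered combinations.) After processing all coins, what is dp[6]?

1

after  coin     0     1     2     3     4     5     6     7     8     9    10    11    12
          4     1     0     0     0     1     0     0     0     1     0     0     0     1
          5     1     0     0     0     1     1     0     0     1     1     1     0     1
          6     1     0     0     0     1     1     1     0     1     1     2     1     2
          7     1     0     0     0     1     1     1     1     1     1     2     2     3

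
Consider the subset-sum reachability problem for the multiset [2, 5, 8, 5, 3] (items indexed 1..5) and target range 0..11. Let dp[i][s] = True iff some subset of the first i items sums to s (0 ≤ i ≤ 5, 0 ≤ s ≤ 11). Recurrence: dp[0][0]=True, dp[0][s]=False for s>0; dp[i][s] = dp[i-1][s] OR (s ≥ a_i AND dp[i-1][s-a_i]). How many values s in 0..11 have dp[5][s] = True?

8

i\s   0   1   2   3   4   5   6   7   8   9  10  11
  0   T   F   F   F   F   F   F   F   F   F   F   F
  1   T   F   T   F   F   F   F   F   F   F   F   F
  2   T   F   T   F   F   T   F   T   F   F   F   F
  3   T   F   T   F   F   T   F   T   T   F   T   F
  4   T   F   T   F   F   T   F   T   T   F   T   F
  5   T   F   T   T   F   T   F   T   T   F   T   T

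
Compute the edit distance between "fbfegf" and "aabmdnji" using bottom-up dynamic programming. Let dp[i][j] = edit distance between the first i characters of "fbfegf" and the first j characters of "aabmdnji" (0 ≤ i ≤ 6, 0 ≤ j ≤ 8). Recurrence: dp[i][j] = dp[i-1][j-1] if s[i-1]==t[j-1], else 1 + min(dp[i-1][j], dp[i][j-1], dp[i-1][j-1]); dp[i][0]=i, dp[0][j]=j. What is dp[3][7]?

6

   ''  a  a  b  m  d  n  j  i
''  0  1  2  3  4  5  6  7  8
 f  1  1  2  3  4  5  6  7  8
 b  2  2  2  2  3  4  5  6  7
 f  3  3  3  3  3  4  5  6  7
 e  4  4  4  4  4  4  5  6  7
 g  5  5  5  5  5  5  5  6  7
 f  6  6  6  6  6  6  6  6  7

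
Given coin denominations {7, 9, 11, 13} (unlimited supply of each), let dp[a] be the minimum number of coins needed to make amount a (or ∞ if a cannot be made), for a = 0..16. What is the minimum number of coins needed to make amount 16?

2

 a  0  1  2  3  4  5  6  7  8  9 10 11 12 13 14 15 16
dp  0  -  -  -  -  -  -  1  -  1  -  1  -  1  2  -  2
(- denotes ∞ / unreachable)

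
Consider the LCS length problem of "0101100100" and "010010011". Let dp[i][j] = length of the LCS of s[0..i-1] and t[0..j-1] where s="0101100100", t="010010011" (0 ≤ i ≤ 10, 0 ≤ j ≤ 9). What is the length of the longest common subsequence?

7

   ''  0  1  0  0  1  0  0  1  1
''  0  0  0  0  0  0  0  0  0  0
 0  0  1  1  1  1  1  1  1  1  1
 1  0  1  2  2  2  2  2  2  2  2
 0  0  1  2  3  3  3  3  3  3  3
 1  0  1  2  3  3  4  4  4  4  4
 1  0  1  2  3  3  4  4  4  5  5
 0  0  1  2  3  4  4  5  5  5  5
 0  0  1  2  3  4  4  5  6  6  6
 1  0  1  2  3  4  5  5  6  7  7
 0  0  1  2  3  4  5  6  6  7  7
 0  0  1  2  3  4  5  6  7  7  7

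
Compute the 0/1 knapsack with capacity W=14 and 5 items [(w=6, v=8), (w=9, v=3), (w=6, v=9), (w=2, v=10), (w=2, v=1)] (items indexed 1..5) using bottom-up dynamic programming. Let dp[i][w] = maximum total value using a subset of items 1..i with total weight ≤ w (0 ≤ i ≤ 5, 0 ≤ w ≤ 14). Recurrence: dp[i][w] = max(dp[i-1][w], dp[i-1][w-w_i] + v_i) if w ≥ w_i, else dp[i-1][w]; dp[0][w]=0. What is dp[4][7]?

i\w   0   1   2   3   4   5   6   7   8   9  10  11  12  13  14
  0   0   0   0   0   0   0   0   0   0   0   0   0   0   0   0
  1   0   0   0   0   0   0   8   8   8   8   8   8   8   8   8
  2   0   0   0   0   0   0   8   8   8   8   8   8   8   8   8
  3   0   0   0   0   0   0   9   9   9   9   9   9  17  17  17
  4   0   0  10  10  10  10  10  10  19  19  19  19  19  19  27
  5   0   0  10  10  11  11  11  11  19  19  20  20  20  20  27

10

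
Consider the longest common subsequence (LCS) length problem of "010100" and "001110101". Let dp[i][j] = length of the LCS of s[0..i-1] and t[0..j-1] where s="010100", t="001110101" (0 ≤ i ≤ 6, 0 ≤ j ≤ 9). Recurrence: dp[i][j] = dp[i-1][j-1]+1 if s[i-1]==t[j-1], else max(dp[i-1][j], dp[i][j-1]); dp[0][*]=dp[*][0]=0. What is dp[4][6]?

3

   ''  0  0  1  1  1  0  1  0  1
''  0  0  0  0  0  0  0  0  0  0
 0  0  1  1  1  1  1  1  1  1  1
 1  0  1  1  2  2  2  2  2  2  2
 0  0  1  2  2  2  2  3  3  3  3
 1  0  1  2  3  3  3  3  4  4  4
 0  0  1  2  3  3  3  4  4  5  5
 0  0  1  2  3  3  3  4  4  5  5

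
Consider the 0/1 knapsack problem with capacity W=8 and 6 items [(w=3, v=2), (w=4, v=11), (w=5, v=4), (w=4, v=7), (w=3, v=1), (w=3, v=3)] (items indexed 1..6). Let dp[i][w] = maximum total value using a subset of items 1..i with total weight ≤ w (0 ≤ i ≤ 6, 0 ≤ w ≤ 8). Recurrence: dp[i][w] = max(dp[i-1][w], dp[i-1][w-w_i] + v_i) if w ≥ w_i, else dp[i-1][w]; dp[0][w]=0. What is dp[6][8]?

i\w   0   1   2   3   4   5   6   7   8
  0   0   0   0   0   0   0   0   0   0
  1   0   0   0   2   2   2   2   2   2
  2   0   0   0   2  11  11  11  13  13
  3   0   0   0   2  11  11  11  13  13
  4   0   0   0   2  11  11  11  13  18
  5   0   0   0   2  11  11  11  13  18
  6   0   0   0   3  11  11  11  14  18

18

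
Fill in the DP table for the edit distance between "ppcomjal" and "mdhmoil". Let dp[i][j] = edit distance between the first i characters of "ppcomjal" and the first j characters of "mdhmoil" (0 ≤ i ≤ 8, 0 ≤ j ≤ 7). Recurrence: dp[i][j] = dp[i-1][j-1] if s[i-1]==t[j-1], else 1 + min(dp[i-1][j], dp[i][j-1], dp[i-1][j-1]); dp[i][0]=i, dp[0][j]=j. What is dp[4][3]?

   ''  m  d  h  m  o  i  l
''  0  1  2  3  4  5  6  7
 p  1  1  2  3  4  5  6  7
 p  2  2  2  3  4  5  6  7
 c  3  3  3  3  4  5  6  7
 o  4  4  4  4  4  4  5  6
 m  5  4  5  5  4  5  5  6
 j  6  5  5  6  5  5  6  6
 a  7  6  6  6  6  6  6  7
 l  8  7  7  7  7  7  7  6

4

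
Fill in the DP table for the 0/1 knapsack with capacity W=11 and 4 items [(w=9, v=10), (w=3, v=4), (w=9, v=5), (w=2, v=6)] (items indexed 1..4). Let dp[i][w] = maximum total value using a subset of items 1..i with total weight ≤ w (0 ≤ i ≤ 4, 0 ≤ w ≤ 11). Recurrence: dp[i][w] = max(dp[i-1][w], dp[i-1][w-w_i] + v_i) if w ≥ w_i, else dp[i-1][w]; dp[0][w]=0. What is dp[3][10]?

i\w   0   1   2   3   4   5   6   7   8   9  10  11
  0   0   0   0   0   0   0   0   0   0   0   0   0
  1   0   0   0   0   0   0   0   0   0  10  10  10
  2   0   0   0   4   4   4   4   4   4  10  10  10
  3   0   0   0   4   4   4   4   4   4  10  10  10
  4   0   0   6   6   6  10  10  10  10  10  10  16

10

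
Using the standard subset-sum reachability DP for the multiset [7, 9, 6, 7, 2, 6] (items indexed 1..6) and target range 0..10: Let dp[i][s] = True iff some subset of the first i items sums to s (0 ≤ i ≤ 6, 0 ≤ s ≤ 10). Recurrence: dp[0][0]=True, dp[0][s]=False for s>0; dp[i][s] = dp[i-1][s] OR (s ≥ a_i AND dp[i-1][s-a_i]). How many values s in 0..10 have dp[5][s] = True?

6

i\s   0   1   2   3   4   5   6   7   8   9  10
  0   T   F   F   F   F   F   F   F   F   F   F
  1   T   F   F   F   F   F   F   T   F   F   F
  2   T   F   F   F   F   F   F   T   F   T   F
  3   T   F   F   F   F   F   T   T   F   T   F
  4   T   F   F   F   F   F   T   T   F   T   F
  5   T   F   T   F   F   F   T   T   T   T   F
  6   T   F   T   F   F   F   T   T   T   T   F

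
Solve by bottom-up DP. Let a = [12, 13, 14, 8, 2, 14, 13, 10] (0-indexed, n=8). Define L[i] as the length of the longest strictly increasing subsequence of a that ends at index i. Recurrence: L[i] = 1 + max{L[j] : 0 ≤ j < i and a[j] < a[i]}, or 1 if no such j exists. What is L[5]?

   i    0    1    2    3    4    5    6    7
a[i]   12   13   14    8    2   14   13   10
L[i]    1    2    3    1    1    3    2    2

3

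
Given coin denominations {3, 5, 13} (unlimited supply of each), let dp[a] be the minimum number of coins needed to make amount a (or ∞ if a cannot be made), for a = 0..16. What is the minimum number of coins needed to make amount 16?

2

 a  0  1  2  3  4  5  6  7  8  9 10 11 12 13 14 15 16
dp  0  -  -  1  -  1  2  -  2  3  2  3  4  1  4  3  2
(- denotes ∞ / unreachable)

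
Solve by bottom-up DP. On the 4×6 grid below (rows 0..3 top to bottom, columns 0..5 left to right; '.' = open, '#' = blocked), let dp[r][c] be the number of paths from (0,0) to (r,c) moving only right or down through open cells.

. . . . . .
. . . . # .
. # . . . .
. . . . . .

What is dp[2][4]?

7

r\c   0   1   2   3   4   5
  0   1   1   1   1   1   1
  1   1   2   3   4   0   1
  2   1   0   3   7   7   8
  3   1   1   4  11  18  26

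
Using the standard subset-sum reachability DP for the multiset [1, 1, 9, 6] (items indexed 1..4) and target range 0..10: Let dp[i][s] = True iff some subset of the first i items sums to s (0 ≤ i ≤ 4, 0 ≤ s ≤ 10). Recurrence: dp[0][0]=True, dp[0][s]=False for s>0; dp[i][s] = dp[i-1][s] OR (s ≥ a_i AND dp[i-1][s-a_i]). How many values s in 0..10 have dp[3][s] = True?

5

i\s   0   1   2   3   4   5   6   7   8   9  10
  0   T   F   F   F   F   F   F   F   F   F   F
  1   T   T   F   F   F   F   F   F   F   F   F
  2   T   T   T   F   F   F   F   F   F   F   F
  3   T   T   T   F   F   F   F   F   F   T   T
  4   T   T   T   F   F   F   T   T   T   T   T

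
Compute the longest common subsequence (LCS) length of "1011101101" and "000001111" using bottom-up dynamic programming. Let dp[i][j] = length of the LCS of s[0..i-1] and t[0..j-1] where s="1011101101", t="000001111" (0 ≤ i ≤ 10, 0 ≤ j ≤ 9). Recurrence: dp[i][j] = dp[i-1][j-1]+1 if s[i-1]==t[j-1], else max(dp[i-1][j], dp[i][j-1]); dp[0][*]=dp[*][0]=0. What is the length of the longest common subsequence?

5

   ''  0  0  0  0  0  1  1  1  1
''  0  0  0  0  0  0  0  0  0  0
 1  0  0  0  0  0  0  1  1  1  1
 0  0  1  1  1  1  1  1  1  1  1
 1  0  1  1  1  1  1  2  2  2  2
 1  0  1  1  1  1  1  2  3  3  3
 1  0  1  1  1  1  1  2  3  4  4
 0  0  1  2  2  2  2  2  3  4  4
 1  0  1  2  2  2  2  3  3  4  5
 1  0  1  2  2  2  2  3  4  4  5
 0  0  1  2  3  3  3  3  4  4  5
 1  0  1  2  3  3  3  4  4  5  5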